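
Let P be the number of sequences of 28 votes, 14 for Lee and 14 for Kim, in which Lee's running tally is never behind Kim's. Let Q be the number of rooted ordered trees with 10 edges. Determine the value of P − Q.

2657644

Ballot sequences with n votes each where one side never trails are Dyck words, counted by C_n; here n = 14. So P = C_14 = 2674440.
Rooted ordered trees with n edges are counted by C_n; here n = 10. So Q = C_10 = 16796.
P − Q = 2674440 − 16796 = 2657644.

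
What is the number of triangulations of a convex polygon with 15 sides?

742900

A convex 15-gon is triangulated into 13 triangles, and the number of such triangulations is the Catalan number C_{15−2} = C_13.
C_13 = C(26,13)/14 = 10400600/14 = 742900.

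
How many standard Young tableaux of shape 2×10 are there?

Standard Young tableaux of shape 2×n are counted by C_n; here n = 10.
C_10 = C_9 · 2(2·9+1)/(9+2) = 4862 · 38/11 = 16796.

16796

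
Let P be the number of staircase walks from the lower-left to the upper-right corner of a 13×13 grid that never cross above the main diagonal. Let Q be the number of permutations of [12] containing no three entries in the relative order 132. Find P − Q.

534888

Monotone paths in an n×n grid that stay weakly below the diagonal are counted by C_n; here n = 13. So P = C_13 = 742900.
For any fixed pattern of length 3, the pattern-avoiding permutations of [12] number C_12. So Q = C_12 = 208012.
P − Q = 742900 − 208012 = 534888.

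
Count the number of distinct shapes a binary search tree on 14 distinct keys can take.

2674440

Binary trees (left/right distinguished) on n nodes are counted by C_n; here n = 14.
C_14 = C(28,14)/15 = 40116600/15 = 2674440.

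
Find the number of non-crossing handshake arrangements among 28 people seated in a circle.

2674440

Non-crossing handshake pairings of 2n people are counted by C_n; 28 people gives n = 14.
C_14 = C(28,14)/15 = 40116600/15 = 2674440.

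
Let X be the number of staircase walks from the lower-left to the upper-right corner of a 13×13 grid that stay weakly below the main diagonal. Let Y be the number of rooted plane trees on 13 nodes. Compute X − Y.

Sub-diagonal monotone paths from (0,0) to (13,13) biject with Dyck paths of semilength 13, giving C_13. So X = C_13 = 742900.
Rooted ordered (plane) trees on m nodes have m−1 edges and are counted by C_{m−1}; m = 13 gives C_12. So Y = C_12 = 208012.
X − Y = 742900 − 208012 = 534888.

534888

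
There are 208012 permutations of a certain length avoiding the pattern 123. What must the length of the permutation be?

Permutations of [n] avoiding a fixed length-3 pattern are counted by C_n. Since C_12 = 208012, the index is 12.

12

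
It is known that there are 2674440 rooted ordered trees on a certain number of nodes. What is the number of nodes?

15

Rooted ordered trees on m nodes are counted by C_{m−1}, and C_14 = 2674440.
So the index is 14, and the number of nodes is 14 + 1 = 15.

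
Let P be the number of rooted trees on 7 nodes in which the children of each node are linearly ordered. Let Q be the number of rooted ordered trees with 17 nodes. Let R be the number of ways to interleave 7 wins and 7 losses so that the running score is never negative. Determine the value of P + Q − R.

A rooted plane tree on 7 nodes has 6 edges, and such trees are counted by C_6. So P = C_6 = 132.
Rooted ordered (plane) trees on m nodes have m−1 edges and are counted by C_{m−1}; m = 17 gives C_16. So Q = C_16 = 35357670.
Ballot sequences with n votes each where one side never trails are Dyck words, counted by C_n; here n = 7. So R = C_7 = 429.
P + Q − R = 132 + 35357670 − 429 = 35357373.

35357373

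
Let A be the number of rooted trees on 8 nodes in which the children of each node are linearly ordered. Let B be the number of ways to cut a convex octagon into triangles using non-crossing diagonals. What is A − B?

A rooted plane tree on 8 nodes has 7 edges, and such trees are counted by C_7. So A = C_7 = 429.
Triangulations of a convex m-gon are counted by C_{m−2}; with m = 8 this is C_6. So B = C_6 = 132.
A − B = 429 − 132 = 297.

297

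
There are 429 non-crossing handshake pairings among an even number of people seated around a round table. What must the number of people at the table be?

14

Non-crossing handshake pairings of 2n people are counted by C_n; 429 = C_7.
So n = 7, and there are 2n = 14 people.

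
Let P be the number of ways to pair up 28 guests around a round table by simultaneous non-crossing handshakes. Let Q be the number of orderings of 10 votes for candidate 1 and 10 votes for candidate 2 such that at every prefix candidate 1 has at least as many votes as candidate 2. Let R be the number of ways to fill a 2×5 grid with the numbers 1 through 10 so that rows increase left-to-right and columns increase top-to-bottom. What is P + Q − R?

Non-crossing handshake pairings of 2n people are counted by C_n; 28 people gives n = 14. So P = C_14 = 2674440.
Ballot sequences with n votes each where one side never trails are Dyck words, counted by C_n; here n = 10. So Q = C_10 = 16796.
Standard Young tableaux of shape 2×n are counted by C_n; here n = 5. So R = C_5 = 42.
P + Q − R = 2674440 + 16796 − 42 = 2691194.

2691194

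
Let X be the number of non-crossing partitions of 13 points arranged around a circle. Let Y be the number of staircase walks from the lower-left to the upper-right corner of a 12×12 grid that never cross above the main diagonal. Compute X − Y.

Non-crossing partitions of an n-element set are counted by C_n; here n = 13. So X = C_13 = 742900.
Monotone paths in an n×n grid that stay weakly below the diagonal are counted by C_n; here n = 12. So Y = C_12 = 208012.
X − Y = 742900 − 208012 = 534888.

534888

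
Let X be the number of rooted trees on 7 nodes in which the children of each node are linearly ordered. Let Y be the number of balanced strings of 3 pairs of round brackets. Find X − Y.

A rooted plane tree on 7 nodes has 6 edges, and such trees are counted by C_6. So X = C_6 = 132.
A balanced arrangement of 3 bracket pairs is a Dyck word of semilength 3, so the count is C_3. So Y = C_3 = 5.
X − Y = 132 − 5 = 127.

127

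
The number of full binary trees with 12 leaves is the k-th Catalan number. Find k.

11

Full binary trees with 12 leaves have 12−1 = 11 internal nodes, so there are C_11 of them.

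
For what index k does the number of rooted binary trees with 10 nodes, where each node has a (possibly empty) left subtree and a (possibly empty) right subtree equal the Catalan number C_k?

10

Binary trees (left/right distinguished) on n nodes are counted by C_n; here n = 10.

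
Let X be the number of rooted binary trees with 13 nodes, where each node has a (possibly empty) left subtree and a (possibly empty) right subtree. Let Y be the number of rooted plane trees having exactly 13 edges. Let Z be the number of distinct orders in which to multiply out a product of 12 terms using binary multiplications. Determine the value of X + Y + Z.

1544586

There are C_n binary search tree shapes on n keys; with n = 13 that is C_13. So X = C_13 = 742900.
A rooted plane tree with 13 edges has 14 nodes, and the count is C_13. So Y = C_13 = 742900.
Parenthesizations of m factors correspond to full binary trees with m leaves, counted by C_{m−1}; m = 12 gives C_11. So Z = C_11 = 58786.
X + Y + Z = 742900 + 742900 + 58786 = 1544586.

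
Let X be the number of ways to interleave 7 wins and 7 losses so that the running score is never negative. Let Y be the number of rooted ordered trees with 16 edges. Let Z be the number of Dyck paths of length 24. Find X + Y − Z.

Reading a vote for the leader as '(' and for the other as ')' turns such a sequence into a balanced string of 7 pairs, so the count is C_7. So X = C_7 = 429.
A rooted plane tree with 16 edges has 17 nodes, and the count is C_16. So Y = C_16 = 35357670.
A Dyck path with 12 up-steps and 12 down-steps has semilength 12, so there are C_12 of them. So Z = C_12 = 208012.
X + Y − Z = 429 + 35357670 − 208012 = 35150087.

35150087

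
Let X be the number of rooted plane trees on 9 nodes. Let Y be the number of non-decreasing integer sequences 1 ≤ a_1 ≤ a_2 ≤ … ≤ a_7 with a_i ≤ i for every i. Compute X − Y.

1001

Rooted ordered (plane) trees on m nodes have m−1 edges and are counted by C_{m−1}; m = 9 gives C_8. So X = C_8 = 1430.
Weakly increasing sequences with a_i ≤ i biject with Dyck paths of semilength 7, so there are C_7. So Y = C_7 = 429.
X − Y = 1430 − 429 = 1001.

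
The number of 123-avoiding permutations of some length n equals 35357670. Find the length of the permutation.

Permutations of [n] avoiding a fixed length-3 pattern are counted by C_n. The Catalan number equal to 35357670 is C_16.

16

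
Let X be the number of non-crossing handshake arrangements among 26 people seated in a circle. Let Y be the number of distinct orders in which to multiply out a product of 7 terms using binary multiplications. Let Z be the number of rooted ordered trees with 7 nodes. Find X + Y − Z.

742900

Non-crossing handshake pairings of 2n people are counted by C_n; 26 people gives n = 13. So X = C_13 = 742900.
Parenthesizations of m factors correspond to full binary trees with m leaves, counted by C_{m−1}; m = 7 gives C_6. So Y = C_6 = 132.
A rooted plane tree on 7 nodes has 6 edges, and such trees are counted by C_6. So Z = C_6 = 132.
X + Y − Z = 742900 + 132 − 132 = 742900.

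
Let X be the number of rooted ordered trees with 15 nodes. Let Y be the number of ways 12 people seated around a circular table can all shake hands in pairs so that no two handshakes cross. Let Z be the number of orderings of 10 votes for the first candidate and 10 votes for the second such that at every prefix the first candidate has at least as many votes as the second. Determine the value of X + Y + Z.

2691368

A rooted plane tree on 15 nodes has 14 edges, and such trees are counted by C_14. So X = C_14 = 2674440.
With 12 = 2·6 people, non-crossing handshake pairings are non-crossing perfect matchings on a circle, counted by C_6. So Y = C_6 = 132.
Reading a vote for the leader as '(' and for the other as ')' turns such a sequence into a balanced string of 10 pairs, so the count is C_10. So Z = C_10 = 16796.
X + Y + Z = 2674440 + 132 + 16796 = 2691368.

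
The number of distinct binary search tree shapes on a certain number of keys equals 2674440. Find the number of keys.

Binary search tree shapes on n keys are counted by C_n. Since C_14 = 2674440, the index is 14.

14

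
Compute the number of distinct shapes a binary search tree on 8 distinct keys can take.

Binary trees (left/right distinguished) on n nodes are counted by C_n; here n = 8.
C_8 = 1430.

1430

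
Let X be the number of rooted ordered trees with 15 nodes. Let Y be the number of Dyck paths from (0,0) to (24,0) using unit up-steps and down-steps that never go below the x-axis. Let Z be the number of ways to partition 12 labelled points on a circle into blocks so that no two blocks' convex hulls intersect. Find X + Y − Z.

A rooted plane tree on 15 nodes has 14 edges, and such trees are counted by C_14. So X = C_14 = 2674440.
Paths of 12 up- and 12 down-steps that never dip below the axis are Dyck paths; their count is C_12. So Y = C_12 = 208012.
The non-crossing partitions of [12] form a lattice of size C_12. So Z = C_12 = 208012.
X + Y − Z = 2674440 + 208012 − 208012 = 2674440.

2674440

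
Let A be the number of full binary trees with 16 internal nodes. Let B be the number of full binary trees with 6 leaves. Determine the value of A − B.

35357628

The number of full binary trees on 16 internal nodes is the Catalan number C_16. So A = C_16 = 35357670.
A full binary tree with L leaves has L−1 internal nodes and is counted by C_{L−1}; L = 6 gives C_5. So B = C_5 = 42.
A − B = 35357670 − 42 = 35357628.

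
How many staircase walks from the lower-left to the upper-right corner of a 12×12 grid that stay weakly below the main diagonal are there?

Sub-diagonal monotone paths from (0,0) to (12,12) biject with Dyck paths of semilength 12, giving C_12.
C_12 = C(24,12)/13 = 2704156/13 = 208012.

208012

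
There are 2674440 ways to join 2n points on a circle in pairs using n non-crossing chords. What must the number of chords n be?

Non-crossing pairings of 2n points on a circle are counted by C_n, and C_14 = 2674440.

14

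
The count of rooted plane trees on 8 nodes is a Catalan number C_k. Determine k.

7

A rooted plane tree on 8 nodes has 7 edges, and such trees are counted by C_7.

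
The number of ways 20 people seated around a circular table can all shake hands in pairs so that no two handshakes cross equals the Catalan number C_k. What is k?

With 20 = 2·10 people, non-crossing handshake pairings are non-crossing perfect matchings on a circle, counted by C_10.

10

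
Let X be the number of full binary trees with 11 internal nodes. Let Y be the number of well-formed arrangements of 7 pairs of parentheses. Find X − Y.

58357

Full binary trees with n internal nodes are counted by C_n; here n = 11. So X = C_11 = 58786.
With 7 pairs the number of balanced bracket strings is the Catalan number C_7. So Y = C_7 = 429.
X − Y = 58786 − 429 = 58357.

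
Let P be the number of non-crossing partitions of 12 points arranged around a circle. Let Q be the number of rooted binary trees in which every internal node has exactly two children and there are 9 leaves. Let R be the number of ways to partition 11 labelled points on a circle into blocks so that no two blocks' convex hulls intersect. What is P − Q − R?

147796

Non-crossing partitions of an n-element set are counted by C_n; here n = 12. So P = C_12 = 208012.
A full binary tree with L leaves has L−1 internal nodes and is counted by C_{L−1}; L = 9 gives C_8. So Q = C_8 = 1430.
The non-crossing partitions of [11] form a lattice of size C_11. So R = C_11 = 58786.
P − Q − R = 208012 − 1430 − 58786 = 147796.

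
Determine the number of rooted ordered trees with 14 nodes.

742900

Rooted ordered (plane) trees on m nodes have m−1 edges and are counted by C_{m−1}; m = 14 gives C_13.
C_13 = C(26,13)/14 = 10400600/14 = 742900.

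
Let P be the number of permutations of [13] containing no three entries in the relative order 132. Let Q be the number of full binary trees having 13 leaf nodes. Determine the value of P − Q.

534888

Permutations of [n] avoiding any single length-3 pattern are counted by C_n; here n = 13. So P = C_13 = 742900.
Full binary trees with 13 leaves have 13−1 = 12 internal nodes, so there are C_12 of them. So Q = C_12 = 208012.
P − Q = 742900 − 208012 = 534888.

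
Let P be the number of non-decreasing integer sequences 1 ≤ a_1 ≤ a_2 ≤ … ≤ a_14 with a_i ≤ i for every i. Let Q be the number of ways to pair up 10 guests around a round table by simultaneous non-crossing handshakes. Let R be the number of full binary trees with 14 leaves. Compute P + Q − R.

1931582

Weakly increasing sequences with a_i ≤ i biject with Dyck paths of semilength 14, so there are C_14. So P = C_14 = 2674440.
With 10 = 2·5 people, non-crossing handshake pairings are non-crossing perfect matchings on a circle, counted by C_5. So Q = C_5 = 42.
Full binary trees with 14 leaves have 14−1 = 13 internal nodes, so there are C_13 of them. So R = C_13 = 742900.
P + Q − R = 2674440 + 42 − 742900 = 1931582.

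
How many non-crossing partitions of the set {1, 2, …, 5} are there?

The non-crossing partitions of [5] form a lattice of size C_5.
C_5 = C_4 · 2(2·4+1)/(4+2) = 14 · 18/6 = 42.

42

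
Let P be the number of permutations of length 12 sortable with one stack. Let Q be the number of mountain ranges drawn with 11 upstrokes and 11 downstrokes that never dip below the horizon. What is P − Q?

By Knuth's characterisation, the stack-sortable permutations of length 12 are the 231-avoiders, numbering C_12. So P = C_12 = 208012.
A Dyck path with 11 up-steps and 11 down-steps has semilength 11, so there are C_11 of them. So Q = C_11 = 58786.
P − Q = 208012 − 58786 = 149226.

149226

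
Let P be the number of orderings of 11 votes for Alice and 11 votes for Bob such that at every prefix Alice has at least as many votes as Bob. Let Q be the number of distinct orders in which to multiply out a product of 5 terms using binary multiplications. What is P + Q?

58800

Reading a vote for the leader as '(' and for the other as ')' turns such a sequence into a balanced string of 11 pairs, so the count is C_11. So P = C_11 = 58786.
Ways to associate a product of 5 factors correspond to binary trees on 5 leaves, so the count is C_4. So Q = C_4 = 14.
P + Q = 58786 + 14 = 58800.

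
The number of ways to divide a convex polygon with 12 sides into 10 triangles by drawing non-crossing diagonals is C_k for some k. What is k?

A convex 12-gon is triangulated into 10 triangles, and the number of such triangulations is the Catalan number C_{12−2} = C_10.

10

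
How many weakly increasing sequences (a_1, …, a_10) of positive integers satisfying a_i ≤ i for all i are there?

Weakly increasing sequences with a_i ≤ i biject with Dyck paths of semilength 10, so there are C_10.
C_10 = C_9 · 2(2·9+1)/(9+2) = 4862 · 38/11 = 16796.

16796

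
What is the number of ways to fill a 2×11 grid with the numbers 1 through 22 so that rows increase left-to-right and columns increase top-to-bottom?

58786

Standard Young tableaux of shape 2×n are counted by C_n; here n = 11.
C_11 = C(22,11)/12 = 705432/12 = 58786.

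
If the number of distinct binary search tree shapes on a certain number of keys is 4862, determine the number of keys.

9

Binary search tree shapes on n keys are counted by C_n. The Catalan number equal to 4862 is C_9.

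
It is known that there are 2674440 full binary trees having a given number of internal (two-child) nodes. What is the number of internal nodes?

Full binary trees with n internal nodes are counted by C_n. The Catalan number equal to 2674440 is C_14.

14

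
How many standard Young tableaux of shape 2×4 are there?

Standard Young tableaux of shape 2×n are counted by C_n; here n = 4.
C_4 = 14.

14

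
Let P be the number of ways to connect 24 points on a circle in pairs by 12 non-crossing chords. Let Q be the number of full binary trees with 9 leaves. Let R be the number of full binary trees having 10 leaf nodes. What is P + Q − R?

204580

Non-crossing perfect matchings of 2n points on a circle are counted by C_n; with 24 points, n = 12. So P = C_12 = 208012.
Full binary trees with 9 leaves have 9−1 = 8 internal nodes, so there are C_8 of them. So Q = C_8 = 1430.
A full binary tree with L leaves has L−1 internal nodes and is counted by C_{L−1}; L = 10 gives C_9. So R = C_9 = 4862.
P + Q − R = 208012 + 1430 − 4862 = 204580.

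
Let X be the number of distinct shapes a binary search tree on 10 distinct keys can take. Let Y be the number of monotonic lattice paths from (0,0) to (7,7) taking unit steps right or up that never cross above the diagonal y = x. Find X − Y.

There are C_n binary search tree shapes on n keys; with n = 10 that is C_10. So X = C_10 = 16796.
Sub-diagonal monotone paths from (0,0) to (7,7) biject with Dyck paths of semilength 7, giving C_7. So Y = C_7 = 429.
X − Y = 16796 − 429 = 16367.

16367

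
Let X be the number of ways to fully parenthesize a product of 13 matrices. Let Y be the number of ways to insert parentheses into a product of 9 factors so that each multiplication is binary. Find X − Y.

206582

Bracketing 13 factors into binary products is counted by C_{13−1} = C_12. So X = C_12 = 208012.
Bracketing 9 factors into binary products is counted by C_{9−1} = C_8. So Y = C_8 = 1430.
X − Y = 208012 − 1430 = 206582.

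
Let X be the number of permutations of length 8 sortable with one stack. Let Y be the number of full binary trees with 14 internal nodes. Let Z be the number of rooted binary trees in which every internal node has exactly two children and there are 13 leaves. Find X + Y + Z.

2883882

Stack-sortable permutations are exactly the 231-avoiding ones, counted by C_n; here n = 8. So X = C_8 = 1430.
Full binary trees with n internal nodes are counted by C_n; here n = 14. So Y = C_14 = 2674440.
Full binary trees with 13 leaves have 13−1 = 12 internal nodes, so there are C_12 of them. So Z = C_12 = 208012.
X + Y + Z = 1430 + 2674440 + 208012 = 2883882.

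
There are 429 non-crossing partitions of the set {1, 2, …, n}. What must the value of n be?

7

Non-crossing partitions of [n] are counted by C_n; 429 = C_7.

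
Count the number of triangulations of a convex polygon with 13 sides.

The number of triangulations of a 13-gon is the Catalan number C_11 (index = sides − 2).
C_11 = C_10 · 2(2·10+1)/(10+2) = 16796 · 42/12 = 58786.

58786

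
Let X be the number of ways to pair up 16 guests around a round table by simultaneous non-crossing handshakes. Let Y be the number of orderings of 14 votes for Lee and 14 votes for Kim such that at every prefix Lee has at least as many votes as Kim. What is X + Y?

Non-crossing handshake pairings of 2n people are counted by C_n; 16 people gives n = 8. So X = C_8 = 1430.
Reading a vote for the leader as '(' and for the other as ')' turns such a sequence into a balanced string of 14 pairs, so the count is C_14. So Y = C_14 = 2674440.
X + Y = 1430 + 2674440 = 2675870.

2675870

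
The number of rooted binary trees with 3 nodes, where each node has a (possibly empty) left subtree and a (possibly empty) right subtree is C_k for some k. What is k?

Binary trees (left/right distinguished) on n nodes are counted by C_n; here n = 3.

3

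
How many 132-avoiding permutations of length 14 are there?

2674440

For any fixed pattern of length 3, the pattern-avoiding permutations of [14] number C_14.
C_14 = C_13 · 2(2·13+1)/(13+2) = 742900 · 54/15 = 2674440.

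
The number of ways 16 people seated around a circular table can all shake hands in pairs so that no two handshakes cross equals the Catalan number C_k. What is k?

Non-crossing handshake pairings of 2n people are counted by C_n; 16 people gives n = 8.

8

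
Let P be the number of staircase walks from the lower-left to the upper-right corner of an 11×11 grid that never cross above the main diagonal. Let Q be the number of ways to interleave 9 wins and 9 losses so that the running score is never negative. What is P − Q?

Sub-diagonal monotone paths from (0,0) to (11,11) biject with Dyck paths of semilength 11, giving C_11. So P = C_11 = 58786.
Ballot sequences with n votes each where one side never trails are Dyck words, counted by C_n; here n = 9. So Q = C_9 = 4862.
P − Q = 58786 − 4862 = 53924.

53924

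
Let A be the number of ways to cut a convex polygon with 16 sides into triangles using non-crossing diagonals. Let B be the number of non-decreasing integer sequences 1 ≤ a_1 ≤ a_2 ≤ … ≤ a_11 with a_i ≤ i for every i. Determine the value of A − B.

2615654

The number of triangulations of a 16-gon is the Catalan number C_14 (index = sides − 2). So A = C_14 = 2674440.
Such sub-staircase sequences of length n are counted by C_n; here n = 11. So B = C_11 = 58786.
A − B = 2674440 − 58786 = 2615654.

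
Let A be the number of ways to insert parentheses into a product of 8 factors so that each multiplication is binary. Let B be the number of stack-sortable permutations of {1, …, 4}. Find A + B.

443

Bracketing 8 factors into binary products is counted by C_{8−1} = C_7. So A = C_7 = 429.
Stack-sortable permutations are exactly the 231-avoiding ones, counted by C_n; here n = 4. So B = C_4 = 14.
A + B = 429 + 14 = 443.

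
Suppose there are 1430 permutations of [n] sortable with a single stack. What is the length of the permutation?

8

Stack-sortable permutations of [n] are counted by C_n. Since C_8 = 1430, the index is 8.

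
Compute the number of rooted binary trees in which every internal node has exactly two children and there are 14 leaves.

Full binary trees with 14 leaves have 14−1 = 13 internal nodes, so there are C_13 of them.
C_13 = 742900.

742900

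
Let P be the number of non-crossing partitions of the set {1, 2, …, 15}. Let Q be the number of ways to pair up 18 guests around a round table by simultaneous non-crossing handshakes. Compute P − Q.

9689983

The non-crossing partitions of [15] form a lattice of size C_15. So P = C_15 = 9694845.
With 18 = 2·9 people, non-crossing handshake pairings are non-crossing perfect matchings on a circle, counted by C_9. So Q = C_9 = 4862.
P − Q = 9694845 − 4862 = 9689983.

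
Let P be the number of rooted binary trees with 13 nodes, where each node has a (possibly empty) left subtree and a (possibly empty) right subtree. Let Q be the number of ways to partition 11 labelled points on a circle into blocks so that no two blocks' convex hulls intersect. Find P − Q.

684114

There are C_n binary search tree shapes on n keys; with n = 13 that is C_13. So P = C_13 = 742900.
The non-crossing partitions of [11] form a lattice of size C_11. So Q = C_11 = 58786.
P − Q = 742900 − 58786 = 684114.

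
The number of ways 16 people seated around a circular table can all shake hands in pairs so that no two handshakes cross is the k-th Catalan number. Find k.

8

Non-crossing handshake pairings of 2n people are counted by C_n; 16 people gives n = 8.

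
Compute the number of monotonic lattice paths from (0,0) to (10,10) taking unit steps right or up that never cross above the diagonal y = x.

Sub-diagonal monotone paths from (0,0) to (10,10) biject with Dyck paths of semilength 10, giving C_10.
C_10 = 16796.

16796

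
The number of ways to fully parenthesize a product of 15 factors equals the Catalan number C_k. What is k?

Bracketing 15 factors into binary products is counted by C_{15−1} = C_14.

14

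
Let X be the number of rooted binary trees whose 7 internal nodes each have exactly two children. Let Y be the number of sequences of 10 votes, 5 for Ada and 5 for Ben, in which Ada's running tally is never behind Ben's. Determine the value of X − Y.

Full binary trees with n internal nodes are counted by C_n; here n = 7. So X = C_7 = 429.
Reading a vote for the leader as '(' and for the other as ')' turns such a sequence into a balanced string of 5 pairs, so the count is C_5. So Y = C_5 = 42.
X − Y = 429 − 42 = 387.

387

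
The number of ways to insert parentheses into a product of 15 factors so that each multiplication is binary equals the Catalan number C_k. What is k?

Ways to associate a product of 15 factors correspond to binary trees on 15 leaves, so the count is C_14.

14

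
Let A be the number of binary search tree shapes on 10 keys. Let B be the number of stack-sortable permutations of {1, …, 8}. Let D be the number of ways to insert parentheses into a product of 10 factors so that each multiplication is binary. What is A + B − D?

Binary trees (left/right distinguished) on n nodes are counted by C_n; here n = 10. So A = C_10 = 16796.
Stack-sortable permutations are exactly the 231-avoiding ones, counted by C_n; here n = 8. So B = C_8 = 1430.
Bracketing 10 factors into binary products is counted by C_{10−1} = C_9. So D = C_9 = 4862.
A + B − D = 16796 + 1430 − 4862 = 13364.

13364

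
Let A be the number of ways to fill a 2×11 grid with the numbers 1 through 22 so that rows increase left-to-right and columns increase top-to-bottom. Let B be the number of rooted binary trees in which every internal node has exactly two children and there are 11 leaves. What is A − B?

41990

Standard Young tableaux of shape 2×n are counted by C_n; here n = 11. So A = C_11 = 58786.
A full binary tree with L leaves has L−1 internal nodes and is counted by C_{L−1}; L = 11 gives C_10. So B = C_10 = 16796.
A − B = 58786 − 16796 = 41990.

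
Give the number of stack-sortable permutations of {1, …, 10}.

16796

By Knuth's characterisation, the stack-sortable permutations of length 10 are the 231-avoiders, numbering C_10.
C_10 = C(20,10)/11 = 184756/11 = 16796.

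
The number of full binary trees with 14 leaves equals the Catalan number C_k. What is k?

13

Full binary trees with 14 leaves have 14−1 = 13 internal nodes, so there are C_13 of them.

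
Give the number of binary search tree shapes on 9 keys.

4862

There are C_n binary search tree shapes on n keys; with n = 9 that is C_9.
C_9 = C_8 · 2(2·8+1)/(8+2) = 1430 · 34/10 = 4862.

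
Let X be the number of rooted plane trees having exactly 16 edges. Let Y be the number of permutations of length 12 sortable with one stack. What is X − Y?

35149658

Rooted ordered trees with n edges are counted by C_n; here n = 16. So X = C_16 = 35357670.
Stack-sortable permutations are exactly the 231-avoiding ones, counted by C_n; here n = 12. So Y = C_12 = 208012.
X − Y = 35357670 − 208012 = 35149658.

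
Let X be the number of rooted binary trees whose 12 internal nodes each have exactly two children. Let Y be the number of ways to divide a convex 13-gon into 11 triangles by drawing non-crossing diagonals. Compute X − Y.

The number of full binary trees on 12 internal nodes is the Catalan number C_12. So X = C_12 = 208012.
A convex 13-gon is triangulated into 11 triangles, and the number of such triangulations is the Catalan number C_{13−2} = C_11. So Y = C_11 = 58786.
X − Y = 208012 − 58786 = 149226.

149226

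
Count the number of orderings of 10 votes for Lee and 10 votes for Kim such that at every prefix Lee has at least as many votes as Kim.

16796

Ballot sequences with n votes each where one side never trails are Dyck words, counted by C_n; here n = 10.
C_10 = C(20,10)/11 = 184756/11 = 16796.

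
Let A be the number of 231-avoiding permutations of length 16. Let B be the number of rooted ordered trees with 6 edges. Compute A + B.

For any fixed pattern of length 3, the pattern-avoiding permutations of [16] number C_16. So A = C_16 = 35357670.
A rooted plane tree with 6 edges has 7 nodes, and the count is C_6. So B = C_6 = 132.
A + B = 35357670 + 132 = 35357802.

35357802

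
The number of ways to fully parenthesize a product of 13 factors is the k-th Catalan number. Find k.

Parenthesizations of m factors correspond to full binary trees with m leaves, counted by C_{m−1}; m = 13 gives C_12.

12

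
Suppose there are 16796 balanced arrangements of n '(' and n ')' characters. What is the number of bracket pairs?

10

Balanced strings of n bracket-pairs are counted by C_n; 16796 = C_10.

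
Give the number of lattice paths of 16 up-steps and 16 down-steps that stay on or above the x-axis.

35357670

Dyck paths of semilength n (length 2n) are counted by C_n; here n = 16.
C_16 = 35357670.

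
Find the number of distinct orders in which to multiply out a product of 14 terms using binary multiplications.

742900

Ways to associate a product of 14 factors correspond to binary trees on 14 leaves, so the count is C_13.
C_13 = C_12 · 2(2·12+1)/(12+2) = 208012 · 50/14 = 742900.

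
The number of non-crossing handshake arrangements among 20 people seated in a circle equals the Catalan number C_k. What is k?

10

With 20 = 2·10 people, non-crossing handshake pairings are non-crossing perfect matchings on a circle, counted by C_10.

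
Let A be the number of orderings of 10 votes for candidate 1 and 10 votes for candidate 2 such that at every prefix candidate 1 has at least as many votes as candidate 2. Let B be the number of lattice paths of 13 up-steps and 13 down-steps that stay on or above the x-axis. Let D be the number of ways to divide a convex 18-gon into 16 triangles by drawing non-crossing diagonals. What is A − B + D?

Reading a vote for the leader as '(' and for the other as ')' turns such a sequence into a balanced string of 10 pairs, so the count is C_10. So A = C_10 = 16796.
A Dyck path with 13 up-steps and 13 down-steps has semilength 13, so there are C_13 of them. So B = C_13 = 742900.
Triangulations of a convex m-gon are counted by C_{m−2}; with m = 18 this is C_16. So D = C_16 = 35357670.
A − B + D = 16796 − 742900 + 35357670 = 34631566.

34631566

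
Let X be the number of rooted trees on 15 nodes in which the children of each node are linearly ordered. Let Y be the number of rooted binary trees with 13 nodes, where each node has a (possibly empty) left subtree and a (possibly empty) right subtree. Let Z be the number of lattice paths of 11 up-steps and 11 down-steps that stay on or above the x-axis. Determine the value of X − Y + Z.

1990326

A rooted plane tree on 15 nodes has 14 edges, and such trees are counted by C_14. So X = C_14 = 2674440.
Binary trees (left/right distinguished) on n nodes are counted by C_n; here n = 13. So Y = C_13 = 742900.
Paths of 11 up- and 11 down-steps that never dip below the axis are Dyck paths; their count is C_11. So Z = C_11 = 58786.
X − Y + Z = 2674440 − 742900 + 58786 = 1990326.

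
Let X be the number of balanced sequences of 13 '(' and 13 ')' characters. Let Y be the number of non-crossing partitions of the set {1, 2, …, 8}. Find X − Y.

A balanced arrangement of 13 bracket pairs is a Dyck word of semilength 13, so the count is C_13. So X = C_13 = 742900.
The non-crossing partitions of [8] form a lattice of size C_8. So Y = C_8 = 1430.
X − Y = 742900 − 1430 = 741470.

741470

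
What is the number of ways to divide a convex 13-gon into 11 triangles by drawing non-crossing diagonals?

58786

The number of triangulations of a 13-gon is the Catalan number C_11 (index = sides − 2).
C_11 = C(22,11)/12 = 705432/12 = 58786.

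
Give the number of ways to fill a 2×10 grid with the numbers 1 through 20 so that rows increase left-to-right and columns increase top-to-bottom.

16796

By the hook-length formula (or a Dyck-path bijection), SYT of shape 2×10 number C_10.
C_10 = C_9 · 2(2·9+1)/(9+2) = 4862 · 38/11 = 16796.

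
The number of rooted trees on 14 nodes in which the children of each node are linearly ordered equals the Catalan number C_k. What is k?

A rooted plane tree on 14 nodes has 13 edges, and such trees are counted by C_13.

13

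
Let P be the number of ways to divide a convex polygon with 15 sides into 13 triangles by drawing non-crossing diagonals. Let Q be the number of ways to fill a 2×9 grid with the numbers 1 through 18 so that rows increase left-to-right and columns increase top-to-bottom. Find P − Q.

738038

The number of triangulations of a 15-gon is the Catalan number C_13 (index = sides − 2). So P = C_13 = 742900.
Standard Young tableaux of shape 2×n are counted by C_n; here n = 9. So Q = C_9 = 4862.
P − Q = 742900 − 4862 = 738038.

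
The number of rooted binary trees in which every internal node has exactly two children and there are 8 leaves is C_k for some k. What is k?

7

Full binary trees with 8 leaves have 8−1 = 7 internal nodes, so there are C_7 of them.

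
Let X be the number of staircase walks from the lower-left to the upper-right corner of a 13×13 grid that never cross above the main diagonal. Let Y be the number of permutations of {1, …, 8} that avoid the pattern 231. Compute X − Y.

741470

Monotone paths in an n×n grid that stay weakly below the diagonal are counted by C_n; here n = 13. So X = C_13 = 742900.
For any fixed pattern of length 3, the pattern-avoiding permutations of [8] number C_8. So Y = C_8 = 1430.
X − Y = 742900 − 1430 = 741470.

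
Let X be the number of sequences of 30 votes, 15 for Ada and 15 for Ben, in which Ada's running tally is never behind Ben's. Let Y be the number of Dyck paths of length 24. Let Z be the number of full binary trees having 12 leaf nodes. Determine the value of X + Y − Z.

Ballot sequences with n votes each where one side never trails are Dyck words, counted by C_n; here n = 15. So X = C_15 = 9694845.
A Dyck path with 12 up-steps and 12 down-steps has semilength 12, so there are C_12 of them. So Y = C_12 = 208012.
A full binary tree with L leaves has L−1 internal nodes and is counted by C_{L−1}; L = 12 gives C_11. So Z = C_11 = 58786.
X + Y − Z = 9694845 + 208012 − 58786 = 9844071.

9844071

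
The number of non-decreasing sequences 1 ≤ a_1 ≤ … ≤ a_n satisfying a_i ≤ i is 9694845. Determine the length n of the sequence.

15

Such sub-staircase sequences of length n are counted by C_n; 9694845 = C_15.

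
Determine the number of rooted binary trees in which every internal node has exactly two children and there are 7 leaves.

Full binary trees with 7 leaves have 7−1 = 6 internal nodes, so there are C_6 of them.
C_6 = C_5 · 2(2·5+1)/(5+2) = 42 · 22/7 = 132.

132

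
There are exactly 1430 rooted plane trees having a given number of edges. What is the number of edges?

8

Rooted ordered trees with n edges are counted by C_n. Since C_8 = 1430, the index is 8.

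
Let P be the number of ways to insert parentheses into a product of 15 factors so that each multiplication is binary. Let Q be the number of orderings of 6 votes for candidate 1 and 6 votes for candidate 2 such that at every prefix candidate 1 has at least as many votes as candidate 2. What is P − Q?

Parenthesizations of m factors correspond to full binary trees with m leaves, counted by C_{m−1}; m = 15 gives C_14. So P = C_14 = 2674440.
Reading a vote for the leader as '(' and for the other as ')' turns such a sequence into a balanced string of 6 pairs, so the count is C_6. So Q = C_6 = 132.
P − Q = 2674440 − 132 = 2674308.

2674308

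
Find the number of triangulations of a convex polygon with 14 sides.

208012

Triangulations of a convex m-gon are counted by C_{m−2}; with m = 14 this is C_12.
C_12 = 208012.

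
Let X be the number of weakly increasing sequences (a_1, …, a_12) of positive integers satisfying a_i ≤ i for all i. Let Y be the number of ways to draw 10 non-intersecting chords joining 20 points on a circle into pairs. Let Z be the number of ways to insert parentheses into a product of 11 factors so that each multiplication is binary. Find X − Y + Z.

Weakly increasing sequences with a_i ≤ i biject with Dyck paths of semilength 12, so there are C_12. So X = C_12 = 208012.
Non-crossing perfect matchings of 2n points on a circle are counted by C_n; with 20 points, n = 10. So Y = C_10 = 16796.
Bracketing 11 factors into binary products is counted by C_{11−1} = C_10. So Z = C_10 = 16796.
X − Y + Z = 208012 − 16796 + 16796 = 208012.

208012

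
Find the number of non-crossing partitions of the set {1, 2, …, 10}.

Non-crossing partitions of an n-element set are counted by C_n; here n = 10.
C_10 = 16796.

16796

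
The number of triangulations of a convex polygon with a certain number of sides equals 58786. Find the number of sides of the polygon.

13

Triangulations of a convex m-gon are counted by C_{m−2}. Since C_11 = 58786, the index is 11.
So m − 2 = 11, giving m = 13 sides.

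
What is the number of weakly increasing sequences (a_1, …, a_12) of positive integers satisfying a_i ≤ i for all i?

208012

Such sub-staircase sequences of length n are counted by C_n; here n = 12.
C_12 = 208012.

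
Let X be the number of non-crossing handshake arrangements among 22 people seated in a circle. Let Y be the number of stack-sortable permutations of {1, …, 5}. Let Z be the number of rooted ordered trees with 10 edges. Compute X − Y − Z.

Non-crossing handshake pairings of 2n people are counted by C_n; 22 people gives n = 11. So X = C_11 = 58786.
Stack-sortable permutations are exactly the 231-avoiding ones, counted by C_n; here n = 5. So Y = C_5 = 42.
A rooted plane tree with 10 edges has 11 nodes, and the count is C_10. So Z = C_10 = 16796.
X − Y − Z = 58786 − 42 − 16796 = 41948.

41948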